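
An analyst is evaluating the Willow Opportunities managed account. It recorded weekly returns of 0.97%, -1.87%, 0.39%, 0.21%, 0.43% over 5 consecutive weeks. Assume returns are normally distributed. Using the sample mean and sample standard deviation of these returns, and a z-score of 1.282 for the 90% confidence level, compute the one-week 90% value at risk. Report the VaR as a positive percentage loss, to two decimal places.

1.38

r̄ = (0.97 − 1.87 + 0.39 + 0.21 + 0.43) / 5 = 0.0260%
Sample std dev = √[4.8155 / 4] = 1.0972%
VaR = −(r̄ − z·σ) = −(0.0260 − 1.282 × 1.0972) = −(-1.3806) = 1.3806%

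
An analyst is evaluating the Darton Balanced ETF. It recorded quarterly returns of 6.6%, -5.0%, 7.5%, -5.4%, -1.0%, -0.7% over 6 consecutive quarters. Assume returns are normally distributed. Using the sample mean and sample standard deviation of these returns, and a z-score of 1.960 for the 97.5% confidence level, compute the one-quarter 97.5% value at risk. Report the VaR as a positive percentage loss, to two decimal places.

r̄ = (6.6 − 5 + 7.5 − 5.4 − 1 − 0.7) / 6 = 0.3333%
Sample σ = √[Σ(r − r̄)² / 5] = √[154.7933 / 5] = √30.9587 = 5.5641%
VaR = −(r̄ − z·σ) = −(0.3333 − 1.960 × 5.5641) = −(-10.5723) = 10.5723%

10.57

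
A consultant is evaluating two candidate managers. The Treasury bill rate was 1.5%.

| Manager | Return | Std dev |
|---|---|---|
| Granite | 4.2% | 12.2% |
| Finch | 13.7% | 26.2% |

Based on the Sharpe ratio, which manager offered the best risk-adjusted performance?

Granite: Sharpe ratio = (4.2% − 1.5%) / 12.2% = 0.221
Finch: Sharpe ratio = (13.7% − 1.5%) / 26.2% = 0.466
Highest: Finch (0.466).

Finch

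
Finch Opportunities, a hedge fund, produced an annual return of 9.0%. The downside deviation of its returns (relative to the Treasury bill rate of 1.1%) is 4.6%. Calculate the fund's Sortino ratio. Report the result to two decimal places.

Sortino = (Rp − Rf) / σd = (9.0% − 1.1%) / 4.6% = 7.90% / 4.6% = 1.7174

1.72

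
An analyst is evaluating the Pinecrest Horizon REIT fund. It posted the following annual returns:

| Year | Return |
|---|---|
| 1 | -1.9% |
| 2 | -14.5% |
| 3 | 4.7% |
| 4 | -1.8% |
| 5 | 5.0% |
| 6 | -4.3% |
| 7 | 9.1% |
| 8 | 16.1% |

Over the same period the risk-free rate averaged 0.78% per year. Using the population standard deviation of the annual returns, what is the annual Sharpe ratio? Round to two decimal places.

μ = (-1.9 − 14.5 + 4.7 − 1.8 + 5 − 4.3 + 9.1 + 16.1) / 8 = 12.40 / 8 = 1.5500%
Population std dev = √[605.4800 / 8] = 8.6997%
Sharpe = (μ − rf) / σ = (1.5500 − 0.78) / 8.6997 = 0.7700 / 8.6997 = 0.0885

0.09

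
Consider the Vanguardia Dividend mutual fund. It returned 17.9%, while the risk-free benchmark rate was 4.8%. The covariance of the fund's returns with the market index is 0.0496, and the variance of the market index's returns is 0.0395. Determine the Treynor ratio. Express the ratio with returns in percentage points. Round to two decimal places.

10.43

β = Cov / Var = 0.0496 / 0.0395 = 1.2557
Treynor = (Rp − Rf) / β = (17.9% − 4.8%) / 1.2557 = 13.10 / 1.2557 = 10.4324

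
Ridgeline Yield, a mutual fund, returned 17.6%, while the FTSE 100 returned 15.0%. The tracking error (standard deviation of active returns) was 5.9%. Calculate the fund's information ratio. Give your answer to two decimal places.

0.44

IR = (Rp − Rb) / TE = (17.6% − 15.0%) / 5.9% = 2.60% / 5.9% = 0.4407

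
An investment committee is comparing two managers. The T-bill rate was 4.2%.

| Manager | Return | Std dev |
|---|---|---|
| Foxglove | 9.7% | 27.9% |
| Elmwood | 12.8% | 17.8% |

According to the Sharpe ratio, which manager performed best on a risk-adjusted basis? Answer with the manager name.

Elmwood

Foxglove: Sharpe ratio = (9.7% − 4.2%) / 27.9% = 0.197
Elmwood: Sharpe ratio = (12.8% − 4.2%) / 17.8% = 0.483
Highest: Elmwood (0.483).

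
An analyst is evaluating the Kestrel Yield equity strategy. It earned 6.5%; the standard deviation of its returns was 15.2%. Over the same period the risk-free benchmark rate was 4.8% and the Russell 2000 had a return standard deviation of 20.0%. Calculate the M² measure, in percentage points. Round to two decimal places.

Sharpe = (Rp − Rf) / σp = (6.5% − 4.8%) / 15.2% = 0.1118
M² = Rf + Sharpe × σm = 4.8% + 0.1118 × 20.0% = 7.0360%

7.04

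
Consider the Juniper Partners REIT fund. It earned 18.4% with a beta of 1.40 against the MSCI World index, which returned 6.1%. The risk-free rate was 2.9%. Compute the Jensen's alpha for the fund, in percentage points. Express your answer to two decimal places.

CAPM expected return = Rf + β(Rm − Rf) = 2.9% + 1.40 × (6.1% − 2.9%) = 2.9 + 1.40 × 3.20 = 7.3800%
Jensen's α = Rp − E[R] = 18.4% − 7.3800% = 11.0200

11.02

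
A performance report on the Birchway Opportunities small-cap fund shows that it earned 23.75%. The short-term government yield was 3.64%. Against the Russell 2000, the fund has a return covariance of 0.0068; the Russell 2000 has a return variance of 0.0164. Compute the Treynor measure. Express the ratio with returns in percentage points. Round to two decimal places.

48.50

β = Cov / Var = 0.0068 / 0.0164 = 0.4146
Treynor = (Rp − Rf) / β = (23.75% − 3.64%) / 0.4146 = 20.11 / 0.4146 = 48.5046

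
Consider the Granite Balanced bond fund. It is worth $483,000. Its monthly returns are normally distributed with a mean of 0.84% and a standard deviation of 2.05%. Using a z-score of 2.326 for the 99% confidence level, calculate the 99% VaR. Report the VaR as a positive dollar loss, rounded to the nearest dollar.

$18,974

Return at the 99% tail: μ − z·σ = 0.84% − 2.326 × 2.05% = 0.84 − 4.7683 = -3.9283%
VaR = −(-3.9283%) × $483,000 = 3.9283% × $483,000 = $18,974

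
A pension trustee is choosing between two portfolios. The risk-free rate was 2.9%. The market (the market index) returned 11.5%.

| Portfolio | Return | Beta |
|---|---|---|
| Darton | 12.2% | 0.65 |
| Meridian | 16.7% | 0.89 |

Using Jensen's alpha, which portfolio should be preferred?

Meridian

Darton: α = 12.2% − [2.9% + 0.65 × (11.5% − 2.9%)] = 3.710
Meridian: α = 16.7% − [2.9% + 0.89 × (11.5% − 2.9%)] = 6.146
Highest: Meridian (6.146).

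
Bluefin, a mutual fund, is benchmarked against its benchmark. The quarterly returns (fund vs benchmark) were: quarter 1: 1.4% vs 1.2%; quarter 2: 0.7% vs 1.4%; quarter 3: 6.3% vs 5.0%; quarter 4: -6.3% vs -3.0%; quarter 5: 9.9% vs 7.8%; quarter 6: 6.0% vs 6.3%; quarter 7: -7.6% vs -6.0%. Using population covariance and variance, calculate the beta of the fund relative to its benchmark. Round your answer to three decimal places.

1.291

r̄p = 1.4857%,  r̄m = 1.8143%
Cov = Σ(rp − r̄p)(rm − r̄m) / 7 = 27.8302
Var(rm) = Σ(rm − r̄m)² / 7 = 21.5555
β = Cov / Var = 27.8302 / 21.5555 = 1.2911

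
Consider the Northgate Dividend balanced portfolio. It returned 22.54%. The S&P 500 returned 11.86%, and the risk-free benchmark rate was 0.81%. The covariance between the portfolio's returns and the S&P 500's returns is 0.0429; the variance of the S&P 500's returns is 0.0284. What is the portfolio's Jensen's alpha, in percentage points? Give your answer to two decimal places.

β = Cov / Var = 0.0429 / 0.0284 = 1.5106
E[R] = Rf + β(Rm − Rf) = 0.81% + 1.5106 × (11.86% − 0.81%) = 17.5021%
α = Rp − E[R] = 22.54% − 17.5021% = 5.0379

5.04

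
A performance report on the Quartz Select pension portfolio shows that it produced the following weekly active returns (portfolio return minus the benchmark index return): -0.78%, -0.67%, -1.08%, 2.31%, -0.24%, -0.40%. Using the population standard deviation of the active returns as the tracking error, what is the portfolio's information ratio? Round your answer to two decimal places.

-0.13

μ = (-0.78 − 0.67 − 1.08 + 2.31 − 0.24 − 0.4) / 6 = -0.1433%
Σ(r − μ)² = (-0.78 − (-0.1433))² + (-0.67 − (-0.1433))² + (-1.08 − (-0.1433))² + … = 7.6541
population σ = √(7.6541 / 6) = √1.2757 = 1.1295%
IR = μ / tracking error = -0.1433 / 1.1295 = -0.1269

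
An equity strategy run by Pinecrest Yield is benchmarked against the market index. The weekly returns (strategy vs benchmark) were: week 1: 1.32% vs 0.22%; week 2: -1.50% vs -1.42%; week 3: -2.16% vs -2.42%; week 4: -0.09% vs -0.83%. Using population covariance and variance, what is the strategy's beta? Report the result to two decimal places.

1.37

r̄p = -0.6075%,  r̄m = -1.1125%
Cov = Σ(rp − r̄p)(rm − r̄m) / 4 = 1.2547
Var(rm) = Σ(rm − r̄m)² / 4 = 0.9149
β = Cov / Var = 1.2547 / 0.9149 = 1.3714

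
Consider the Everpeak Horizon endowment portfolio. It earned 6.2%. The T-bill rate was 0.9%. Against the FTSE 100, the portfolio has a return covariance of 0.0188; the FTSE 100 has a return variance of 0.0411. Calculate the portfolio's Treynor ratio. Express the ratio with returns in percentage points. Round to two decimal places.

11.59

β = Cov / Var = 0.0188 / 0.0411 = 0.4574
Treynor = (Rp − Rf) / β = (6.2% − 0.9%) / 0.4574 = 5.30 / 0.4574 = 11.5872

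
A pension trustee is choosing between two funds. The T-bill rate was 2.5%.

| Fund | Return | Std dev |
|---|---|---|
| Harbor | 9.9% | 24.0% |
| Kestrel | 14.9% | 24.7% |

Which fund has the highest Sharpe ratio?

Harbor: Sharpe ratio = (9.9% − 2.5%) / 24.0% = 0.308
Kestrel: Sharpe ratio = (14.9% − 2.5%) / 24.7% = 0.502
Highest: Kestrel (0.502).

Kestrel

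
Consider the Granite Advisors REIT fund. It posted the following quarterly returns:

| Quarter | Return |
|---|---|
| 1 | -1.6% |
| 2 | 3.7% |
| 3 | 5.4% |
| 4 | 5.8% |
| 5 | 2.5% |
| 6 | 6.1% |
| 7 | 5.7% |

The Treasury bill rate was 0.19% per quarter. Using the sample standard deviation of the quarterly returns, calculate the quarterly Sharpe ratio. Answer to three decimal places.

r̄ = (-1.6 + 3.7 + 5.4 + 5.8 + 2.5 + 6.1 + 5.7) / 7 = 27.60 / 7 = 3.9429%
Sample σ = √[Σ(r − r̄)² / 6] = √[46.1771 / 6] = √7.6962 = 2.7742%
Sharpe = (r̄ − rf) / σ = (3.9429 − 0.19) / 2.7742 = 3.7529 / 2.7742 = 1.3528

1.353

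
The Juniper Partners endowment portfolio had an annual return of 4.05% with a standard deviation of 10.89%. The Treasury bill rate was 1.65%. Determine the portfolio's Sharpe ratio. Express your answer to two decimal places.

Sharpe = (Rp − Rf) / σp = (4.05% − 1.65%) / 10.89% = 2.40% / 10.89% = 0.2204

0.22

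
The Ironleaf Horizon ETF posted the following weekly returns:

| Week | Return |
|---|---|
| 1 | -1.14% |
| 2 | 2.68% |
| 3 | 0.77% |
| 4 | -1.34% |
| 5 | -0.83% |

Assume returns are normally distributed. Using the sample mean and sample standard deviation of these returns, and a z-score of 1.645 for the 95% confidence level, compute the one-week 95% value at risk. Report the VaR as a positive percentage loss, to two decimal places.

2.77

r̄ = (-1.14 + 2.68 + 0.77 − 1.34 − 0.83) / 5 = 0.140 / 5 = 0.0280%
Σ(r − r̄)² = (-1.14 − 0.0280)² + (2.68 − 0.0280)² + … = 11.5555
σ = √[11.5555 / 4] = 1.6997%
VaR = −(r̄ − z·σ) = −(0.0280 − 1.645 × 1.6997) = −(-2.7680) = 2.7680%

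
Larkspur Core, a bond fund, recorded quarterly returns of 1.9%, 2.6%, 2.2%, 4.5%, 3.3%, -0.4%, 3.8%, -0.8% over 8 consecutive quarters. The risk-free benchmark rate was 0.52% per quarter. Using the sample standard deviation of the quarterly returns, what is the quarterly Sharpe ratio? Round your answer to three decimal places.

0.855

Mean return r̄ = 17.10 / 8 = 2.1375%
Sample std dev = √[25.0388 / 7] = 1.8913%
Sharpe = (r̄ − rf) / σ = (2.1375 − 0.52) / 1.8913 = 1.6175 / 1.8913 = 0.8552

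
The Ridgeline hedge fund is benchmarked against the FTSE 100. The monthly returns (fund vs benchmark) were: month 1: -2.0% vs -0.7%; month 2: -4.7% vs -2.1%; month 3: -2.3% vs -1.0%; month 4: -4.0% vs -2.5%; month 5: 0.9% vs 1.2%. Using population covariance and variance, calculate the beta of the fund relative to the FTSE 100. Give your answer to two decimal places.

r̄p = -2.4200%,  r̄m = -1.0200%
Cov = Σ(rp − r̄p)(rm − r̄m) / 5 = 2.4616
Var(rm) = Σ(rm − r̄m)² / 5 = 1.6776
β = Cov / Var = 2.4616 / 1.6776 = 1.4673

1.47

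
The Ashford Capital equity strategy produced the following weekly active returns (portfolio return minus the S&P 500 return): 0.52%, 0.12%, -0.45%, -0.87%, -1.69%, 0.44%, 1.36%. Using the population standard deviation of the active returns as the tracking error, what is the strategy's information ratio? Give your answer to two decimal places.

-0.09

μ = (0.52 + 0.12 − 0.45 − 0.87 − 1.69 + 0.44 + 1.36) / 7 = -0.0814%
Σ(r − μ)² = 6.0971; population σ = √(6.0971/7) = 0.9333%
IR = μ / tracking error = -0.0814 / 0.9333 = -0.0872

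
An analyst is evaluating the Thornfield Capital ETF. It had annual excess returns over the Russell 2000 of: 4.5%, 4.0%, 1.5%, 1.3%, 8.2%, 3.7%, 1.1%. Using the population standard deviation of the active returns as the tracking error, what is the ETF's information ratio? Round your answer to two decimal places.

Mean return r̄ = 24.30 / 7 = 3.4714%
Σ(r − r̄)² = (4.5 − 3.4714)² + (4 − 3.4714)² + (1.5 − 3.4714)² + … = 37.9743
population σ = √(37.9743 / 7) = √5.4249 = 2.3291%
IR = r̄ / tracking error = 3.4714 / 2.3291 = 1.4904

1.49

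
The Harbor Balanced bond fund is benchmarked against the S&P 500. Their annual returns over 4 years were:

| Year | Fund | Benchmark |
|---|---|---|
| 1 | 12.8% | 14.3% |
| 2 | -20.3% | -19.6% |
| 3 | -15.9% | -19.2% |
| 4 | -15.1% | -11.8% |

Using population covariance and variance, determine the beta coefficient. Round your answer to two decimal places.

r̄p = -9.6250%,  r̄m = -9.0750%
Cov = Σ(rp − r̄p)(rm − r̄m) / 4 = 178.7481
Var(rm) = Σ(rm − r̄m)² / 4 = 191.7769
β = Cov / Var = 178.7481 / 191.7769 = 0.9321

0.93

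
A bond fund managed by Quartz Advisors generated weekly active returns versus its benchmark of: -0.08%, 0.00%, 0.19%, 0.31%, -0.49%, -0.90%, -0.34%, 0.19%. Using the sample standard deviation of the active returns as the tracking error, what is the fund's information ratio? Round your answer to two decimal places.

-0.34

r̄ = (-0.08 + 0 + 0.19 + 0.31 − 0.49 − 0.9 − 0.34 + 0.19) / 8 = -0.1400%
Σ(r − r̄)² = (-0.08 − (-0.1400))² + (0 − (-0.1400))² + … = 1.1836
sample σ = √(1.1836 / 7) = √0.1691 = 0.4112%
IR = r̄ / tracking error = -0.1400 / 0.4112 = -0.3405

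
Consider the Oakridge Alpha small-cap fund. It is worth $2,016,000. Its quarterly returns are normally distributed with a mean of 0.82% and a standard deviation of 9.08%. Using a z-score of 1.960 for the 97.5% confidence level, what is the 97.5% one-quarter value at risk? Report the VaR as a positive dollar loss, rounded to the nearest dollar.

Return at the 97.5% tail: μ − z·σ = 0.82% − 1.960 × 9.08% = 0.82 − 17.7968 = -16.9768%
VaR = −(-16.9768%) × $2,016,000 = 16.9768% × $2,016,000 = $342,252

$342,252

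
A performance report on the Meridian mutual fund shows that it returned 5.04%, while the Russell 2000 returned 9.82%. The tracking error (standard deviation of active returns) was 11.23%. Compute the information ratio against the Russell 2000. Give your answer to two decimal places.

IR = (Rp − Rb) / TE = (5.04% − 9.82%) / 11.23% = -4.78% / 11.23% = -0.4256

-0.43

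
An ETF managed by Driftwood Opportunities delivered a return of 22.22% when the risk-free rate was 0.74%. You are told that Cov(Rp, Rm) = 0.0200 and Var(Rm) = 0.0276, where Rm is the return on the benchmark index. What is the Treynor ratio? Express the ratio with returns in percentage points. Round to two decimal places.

β = Cov / Var = 0.0200 / 0.0276 = 0.7246
Treynor = (Rp − Rf) / β = (22.22% − 0.74%) / 0.7246 = 21.48 / 0.7246 = 29.6439

29.64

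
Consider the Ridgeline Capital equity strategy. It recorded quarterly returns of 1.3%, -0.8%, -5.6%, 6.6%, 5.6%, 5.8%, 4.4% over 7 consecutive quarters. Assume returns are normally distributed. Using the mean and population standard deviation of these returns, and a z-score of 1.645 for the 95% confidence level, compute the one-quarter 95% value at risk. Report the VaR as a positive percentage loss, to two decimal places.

4.31

μ = (1.3 − 0.8 − 5.6 + 6.6 + 5.6 + 5.8 + 4.4) / 7 = 17.30 / 7 = 2.4714%
Population σ = √[Σ(r − μ)² / 7] = √[118.8543 / 7] = √16.9792 = 4.1206%
VaR = −(μ − z·σ) = −(2.4714 − 1.645 × 4.1206) = −(-4.3070) = 4.3070%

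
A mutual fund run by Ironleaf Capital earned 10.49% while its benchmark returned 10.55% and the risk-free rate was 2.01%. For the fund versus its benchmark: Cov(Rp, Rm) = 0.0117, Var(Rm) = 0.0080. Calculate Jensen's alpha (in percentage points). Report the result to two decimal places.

-4.01

β = Cov / Var = 0.0117 / 0.0080 = 1.4625
E[R] = Rf + β(Rm − Rf) = 2.01% + 1.4625 × (10.55% − 2.01%) = 14.4998%
α = Rp − E[R] = 10.49% − 14.4998% = -4.0098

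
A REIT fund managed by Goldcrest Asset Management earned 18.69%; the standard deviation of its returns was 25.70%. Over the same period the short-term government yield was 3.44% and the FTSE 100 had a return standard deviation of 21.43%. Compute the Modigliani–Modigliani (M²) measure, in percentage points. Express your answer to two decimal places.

16.16

Sharpe = (Rp − Rf) / σp = (18.69% − 3.44%) / 25.70% = 0.5934
M² = Rf + Sharpe × σm = 3.44% + 0.5934 × 21.43% = 16.1566%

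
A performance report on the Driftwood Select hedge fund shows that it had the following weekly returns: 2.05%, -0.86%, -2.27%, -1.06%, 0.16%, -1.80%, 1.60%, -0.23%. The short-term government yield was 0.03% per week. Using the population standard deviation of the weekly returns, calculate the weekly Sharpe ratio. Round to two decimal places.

μ = (2.05 − 0.86 − 2.27 − 1.06 + 0.16 − 1.8 + 1.6 − 0.23) / 8 = -2.410 / 8 = -0.3013%
Σ(r − μ)² = (2.05 − (-0.3013))² + (-0.86 − (-0.3013))² + (-2.27 − (-0.3013))² + … = 16.3711
population σ = √(16.3711 / 8) = √2.0464 = 1.4305%
Sharpe = (μ − rf) / σ = (-0.3013 − 0.03) / 1.4305 = -0.3313 / 1.4305 = -0.2316

-0.23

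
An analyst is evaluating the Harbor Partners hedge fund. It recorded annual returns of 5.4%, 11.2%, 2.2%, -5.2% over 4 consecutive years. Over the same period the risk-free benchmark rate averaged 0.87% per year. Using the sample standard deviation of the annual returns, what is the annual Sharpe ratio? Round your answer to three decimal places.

0.370

Mean return r̄ = 13.60 / 4 = 3.4000%
Sample std dev = √[140.2400 / 3] = 6.8372%
Sharpe = (r̄ − rf) / σ = (3.4000 − 0.87) / 6.8372 = 2.5300 / 6.8372 = 0.3700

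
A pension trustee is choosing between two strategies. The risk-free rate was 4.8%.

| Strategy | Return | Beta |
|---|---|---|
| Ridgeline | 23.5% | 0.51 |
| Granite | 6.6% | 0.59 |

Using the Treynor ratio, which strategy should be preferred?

Ridgeline: Treynor = (23.5% − 4.8%) / 0.51 = 36.667
Granite: Treynor = (6.6% − 4.8%) / 0.59 = 3.051
Highest: Ridgeline (36.667).

Ridgeline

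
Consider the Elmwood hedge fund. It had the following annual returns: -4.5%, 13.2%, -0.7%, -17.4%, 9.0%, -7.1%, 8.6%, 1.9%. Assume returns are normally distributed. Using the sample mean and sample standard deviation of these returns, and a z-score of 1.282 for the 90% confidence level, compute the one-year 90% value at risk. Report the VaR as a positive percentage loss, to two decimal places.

r̄ = (-4.5 + 13.2 − 0.7 − 17.4 + 9 − 7.1 + 8.6 + 1.9) / 8 = 0.3750%
Σ(r − r̄)² = 705.5950; sample σ = √(705.5950/7) = 10.0399%
VaR = −(r̄ − z·σ) = −(0.3750 − 1.282 × 10.0399) = −(-12.4962) = 12.4962%

12.50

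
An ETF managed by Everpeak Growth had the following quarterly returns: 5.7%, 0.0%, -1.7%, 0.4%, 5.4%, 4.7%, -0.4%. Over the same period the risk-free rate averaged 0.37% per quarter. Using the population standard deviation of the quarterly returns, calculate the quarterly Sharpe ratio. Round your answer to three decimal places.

r̄ = (5.7 + 0 − 1.7 + 0.4 + 5.4 + 4.7 − 0.4) / 7 = 14.10 / 7 = 2.0143%
Σ(r − r̄)² = (5.7 − 2.0143)² + (0 − 2.0143)² + … = 58.5486
σ = √[58.5486 / 7] = 2.8921%
Sharpe = (r̄ − rf) / σ = (2.0143 − 0.37) / 2.8921 = 1.6443 / 2.8921 = 0.5685

0.569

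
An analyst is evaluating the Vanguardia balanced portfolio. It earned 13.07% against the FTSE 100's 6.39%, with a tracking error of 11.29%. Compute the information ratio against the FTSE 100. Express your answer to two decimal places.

IR = (Rp − Rb) / TE = (13.07% − 6.39%) / 11.29% = 6.68% / 11.29% = 0.5917

0.59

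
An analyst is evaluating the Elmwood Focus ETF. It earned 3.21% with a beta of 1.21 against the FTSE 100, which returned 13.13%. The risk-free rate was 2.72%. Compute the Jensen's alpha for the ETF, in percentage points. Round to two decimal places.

-12.11

CAPM expected return = Rf + β(Rm − Rf) = 2.72% + 1.21 × (13.13% − 2.72%) = 2.72 + 1.21 × 10.41 = 15.3161%
Jensen's α = Rp − E[R] = 3.21% − 15.3161% = -12.1061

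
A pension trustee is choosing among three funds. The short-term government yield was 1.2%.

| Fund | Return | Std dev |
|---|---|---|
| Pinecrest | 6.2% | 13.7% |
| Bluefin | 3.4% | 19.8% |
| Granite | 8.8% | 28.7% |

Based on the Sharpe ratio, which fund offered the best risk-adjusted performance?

Pinecrest

Pinecrest: Sharpe ratio = (6.2% − 1.2%) / 13.7% = 0.365
Bluefin: Sharpe ratio = (3.4% − 1.2%) / 19.8% = 0.111
Granite: Sharpe ratio = (8.8% − 1.2%) / 28.7% = 0.265
Highest: Pinecrest (0.365).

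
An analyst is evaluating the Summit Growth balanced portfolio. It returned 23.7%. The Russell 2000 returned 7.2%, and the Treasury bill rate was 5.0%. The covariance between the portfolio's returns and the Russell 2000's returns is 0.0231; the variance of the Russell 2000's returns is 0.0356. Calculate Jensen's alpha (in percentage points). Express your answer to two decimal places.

17.27

β = Cov / Var = 0.0231 / 0.0356 = 0.6489
E[R] = Rf + β(Rm − Rf) = 5.0% + 0.6489 × (7.2% − 5.0%) = 6.4276%
α = Rp − E[R] = 23.7% − 6.4276% = 17.2724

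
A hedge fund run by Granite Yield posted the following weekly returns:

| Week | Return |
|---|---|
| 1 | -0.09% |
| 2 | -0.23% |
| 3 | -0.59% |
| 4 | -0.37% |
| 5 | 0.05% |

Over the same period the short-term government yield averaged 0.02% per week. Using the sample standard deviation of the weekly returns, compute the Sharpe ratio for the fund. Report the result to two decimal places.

-1.07

r̄ = (-0.09 − 0.23 − 0.59 − 0.37 + 0.05) / 5 = -1.230 / 5 = -0.2460%
Sample σ = √[Σ(r − r̄)² / 4] = √[0.2459 / 4] = √0.0615 = 0.2480%
Sharpe = (r̄ − rf) / σ = (-0.2460 − 0.02) / 0.2480 = -0.2660 / 0.2480 = -1.0726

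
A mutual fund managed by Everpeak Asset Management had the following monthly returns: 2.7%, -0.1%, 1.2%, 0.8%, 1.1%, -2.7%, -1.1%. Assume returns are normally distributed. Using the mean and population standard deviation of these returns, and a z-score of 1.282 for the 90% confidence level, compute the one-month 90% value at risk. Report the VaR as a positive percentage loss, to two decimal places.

Mean return r̄ = 1.90 / 7 = 0.2714%
Σ(r − r̄)² = (2.7 − 0.2714)² + (-0.1 − 0.2714)² + … = 18.5743
population σ = √(18.5743 / 7) = √2.6535 = 1.6290%
VaR = −(r̄ − z·σ) = −(0.2714 − 1.282 × 1.6290) = −(-1.8170) = 1.8170%

1.82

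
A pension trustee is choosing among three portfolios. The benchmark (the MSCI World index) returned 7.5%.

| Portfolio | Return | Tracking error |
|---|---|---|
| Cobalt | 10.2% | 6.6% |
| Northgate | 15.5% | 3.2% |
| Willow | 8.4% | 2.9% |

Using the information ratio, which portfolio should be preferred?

Cobalt: IR = (10.2% − 7.5%) / 6.6% = 0.409
Northgate: IR = (15.5% − 7.5%) / 3.2% = 2.500
Willow: IR = (8.4% − 7.5%) / 2.9% = 0.310
Highest: Northgate (2.500).

Northgate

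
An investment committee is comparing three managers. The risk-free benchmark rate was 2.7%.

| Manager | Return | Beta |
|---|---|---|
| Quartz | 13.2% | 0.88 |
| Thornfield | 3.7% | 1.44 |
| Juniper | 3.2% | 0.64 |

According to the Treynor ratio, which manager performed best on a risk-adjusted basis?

Quartz

Quartz: Treynor = (13.2% − 2.7%) / 0.88 = 11.932
Thornfield: Treynor = (3.7% − 2.7%) / 1.44 = 0.694
Juniper: Treynor = (3.2% − 2.7%) / 0.64 = 0.781
Highest: Quartz (11.932).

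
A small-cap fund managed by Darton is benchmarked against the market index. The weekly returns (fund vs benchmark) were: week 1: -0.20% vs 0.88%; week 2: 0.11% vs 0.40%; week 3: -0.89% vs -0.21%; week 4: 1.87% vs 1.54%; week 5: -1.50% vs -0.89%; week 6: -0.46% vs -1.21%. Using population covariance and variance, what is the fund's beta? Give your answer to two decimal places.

r̄p = -0.1783%,  r̄m = 0.0850%
Cov = Σ(rp − r̄p)(rm − r̄m) / 6 = 0.8195
Var(rm) = Σ(rm − r̄m)² / 6 = 0.9272
β = Cov / Var = 0.8195 / 0.9272 = 0.8838

0.88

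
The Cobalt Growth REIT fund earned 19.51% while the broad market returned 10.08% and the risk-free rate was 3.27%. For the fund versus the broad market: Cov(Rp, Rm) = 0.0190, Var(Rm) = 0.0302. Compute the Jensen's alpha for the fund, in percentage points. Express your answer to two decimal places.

11.96

β = Cov / Var = 0.0190 / 0.0302 = 0.6291
E[R] = Rf + β(Rm − Rf) = 3.27% + 0.6291 × (10.08% − 3.27%) = 7.5542%
α = Rp − E[R] = 19.51% − 7.5542% = 11.9558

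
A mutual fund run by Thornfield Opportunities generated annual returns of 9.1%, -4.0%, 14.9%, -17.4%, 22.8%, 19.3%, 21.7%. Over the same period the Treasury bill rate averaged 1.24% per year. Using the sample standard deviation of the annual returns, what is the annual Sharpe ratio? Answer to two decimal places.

r̄ = (9.1 − 4 + 14.9 − 17.4 + 22.8 + 19.3 + 21.7) / 7 = 9.4857%
Sample std dev = √[1356.9486 / 6] = 15.0386%
Sharpe = (r̄ − rf) / σ = (9.4857 − 1.24) / 15.0386 = 8.2457 / 15.0386 = 0.5483

0.55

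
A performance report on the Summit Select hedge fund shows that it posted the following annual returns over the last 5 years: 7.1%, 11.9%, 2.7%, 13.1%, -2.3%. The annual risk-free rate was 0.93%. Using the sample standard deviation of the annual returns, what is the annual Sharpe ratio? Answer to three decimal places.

μ = (7.1 + 11.9 + 2.7 + 13.1 − 2.3) / 5 = 32.50 / 5 = 6.5000%
Σ(r − μ)² = 164.9600; sample σ = √(164.9600/4) = 6.4218%
Sharpe = (μ − rf) / σ = (6.5000 − 0.93) / 6.4218 = 5.5700 / 6.4218 = 0.8674

0.867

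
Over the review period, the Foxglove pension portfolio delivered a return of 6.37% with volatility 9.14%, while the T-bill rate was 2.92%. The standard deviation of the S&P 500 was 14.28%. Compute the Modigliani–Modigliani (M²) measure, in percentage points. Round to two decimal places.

Sharpe = (Rp − Rf) / σp = (6.37% − 2.92%) / 9.14% = 0.3775
M² = Rf + Sharpe × σm = 2.92% + 0.3775 × 14.28% = 8.3107%

8.31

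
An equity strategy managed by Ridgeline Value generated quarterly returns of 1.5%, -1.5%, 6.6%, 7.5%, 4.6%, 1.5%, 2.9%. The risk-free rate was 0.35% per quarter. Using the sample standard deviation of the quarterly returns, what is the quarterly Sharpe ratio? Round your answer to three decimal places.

Mean return μ = 23.10 / 7 = 3.3000%
Sample σ = √[Σ(r − μ)² / 6] = √[59.9000 / 6] = √9.9833 = 3.1596%
Sharpe = (μ − rf) / σ = (3.3000 − 0.35) / 3.1596 = 2.9500 / 3.1596 = 0.9337

0.934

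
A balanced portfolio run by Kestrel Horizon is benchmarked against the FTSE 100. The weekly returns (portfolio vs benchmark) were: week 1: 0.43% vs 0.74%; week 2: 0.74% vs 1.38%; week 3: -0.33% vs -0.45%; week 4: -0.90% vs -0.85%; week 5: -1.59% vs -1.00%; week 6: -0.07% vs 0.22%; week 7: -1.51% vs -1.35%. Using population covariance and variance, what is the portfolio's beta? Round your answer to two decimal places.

0.88

r̄p = -0.4614%,  r̄m = -0.1871%
Cov = Σ(rp − r̄p)(rm − r̄m) / 7 = 0.7516
Var(rm) = Σ(rm − r̄m)² / 7 = 0.8575
β = Cov / Var = 0.7516 / 0.8575 = 0.8765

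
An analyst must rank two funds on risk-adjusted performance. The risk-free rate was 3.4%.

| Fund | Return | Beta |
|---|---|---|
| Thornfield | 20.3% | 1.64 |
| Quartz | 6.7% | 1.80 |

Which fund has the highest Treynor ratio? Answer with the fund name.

Thornfield

Thornfield: Treynor = (20.3% − 3.4%) / 1.64 = 10.305
Quartz: Treynor = (6.7% − 3.4%) / 1.80 = 1.833
Highest: Thornfield (10.305).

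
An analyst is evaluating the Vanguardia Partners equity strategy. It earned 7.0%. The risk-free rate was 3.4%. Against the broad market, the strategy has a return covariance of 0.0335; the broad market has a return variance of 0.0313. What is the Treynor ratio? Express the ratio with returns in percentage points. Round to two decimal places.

3.36

β = Cov / Var = 0.0335 / 0.0313 = 1.0703
Treynor = (Rp − Rf) / β = (7.0% − 3.4%) / 1.0703 = 3.60 / 1.0703 = 3.3635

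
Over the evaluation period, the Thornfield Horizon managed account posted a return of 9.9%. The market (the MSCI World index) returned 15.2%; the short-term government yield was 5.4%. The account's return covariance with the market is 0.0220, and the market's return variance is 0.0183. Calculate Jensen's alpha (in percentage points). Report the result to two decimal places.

β = Cov / Var = 0.0220 / 0.0183 = 1.2022
E[R] = Rf + β(Rm − Rf) = 5.4% + 1.2022 × (15.2% − 5.4%) = 17.1816%
α = Rp − E[R] = 9.9% − 17.1816% = -7.2816

-7.28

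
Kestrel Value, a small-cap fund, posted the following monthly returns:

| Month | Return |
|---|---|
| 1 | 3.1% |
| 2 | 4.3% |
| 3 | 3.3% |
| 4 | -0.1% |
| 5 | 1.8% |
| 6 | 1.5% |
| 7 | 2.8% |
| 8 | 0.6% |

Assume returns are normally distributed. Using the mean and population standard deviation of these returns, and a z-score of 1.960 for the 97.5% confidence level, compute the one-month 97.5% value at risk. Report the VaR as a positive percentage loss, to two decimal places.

μ = (3.1 + 4.3 + 3.3 − 0.1 + 1.8 + 1.5 + 2.8 + 0.6) / 8 = 2.1625%
Σ(r − μ)² = 15.2788; population σ = √(15.2788/8) = 1.3820%
VaR = −(μ − z·σ) = −(2.1625 − 1.960 × 1.3820) = −(-0.5462) = 0.5462%

0.55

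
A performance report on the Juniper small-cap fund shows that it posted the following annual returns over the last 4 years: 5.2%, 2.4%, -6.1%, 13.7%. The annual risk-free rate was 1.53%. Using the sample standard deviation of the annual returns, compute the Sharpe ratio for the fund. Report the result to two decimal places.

r̄ = (5.2 + 2.4 − 6.1 + 13.7) / 4 = 15.20 / 4 = 3.8000%
Sample std dev = √[199.9400 / 3] = 8.1637%
Sharpe = (r̄ − rf) / σ = (3.8000 − 1.53) / 8.1637 = 2.2700 / 8.1637 = 0.2781

0.28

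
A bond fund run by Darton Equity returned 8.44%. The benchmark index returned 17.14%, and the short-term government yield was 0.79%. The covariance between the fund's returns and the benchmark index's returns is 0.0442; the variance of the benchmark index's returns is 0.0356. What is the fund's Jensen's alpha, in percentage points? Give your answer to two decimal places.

-12.65

β = Cov / Var = 0.0442 / 0.0356 = 1.2416
E[R] = Rf + β(Rm − Rf) = 0.79% + 1.2416 × (17.14% − 0.79%) = 21.0902%
α = Rp − E[R] = 8.44% − 21.0902% = -12.6502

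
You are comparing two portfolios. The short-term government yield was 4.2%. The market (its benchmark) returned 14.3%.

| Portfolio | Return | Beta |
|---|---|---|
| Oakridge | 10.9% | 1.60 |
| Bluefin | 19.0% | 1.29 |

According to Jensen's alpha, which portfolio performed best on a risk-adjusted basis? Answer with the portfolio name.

Bluefin

Oakridge: α = 10.9% − [4.2% + 1.60 × (14.3% − 4.2%)] = -9.460
Bluefin: α = 19.0% − [4.2% + 1.29 × (14.3% − 4.2%)] = 1.771
Highest: Bluefin (1.771).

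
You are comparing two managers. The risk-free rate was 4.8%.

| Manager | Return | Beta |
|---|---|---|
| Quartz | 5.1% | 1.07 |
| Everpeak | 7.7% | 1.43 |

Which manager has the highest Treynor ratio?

Everpeak

Quartz: Treynor = (5.1% − 4.8%) / 1.07 = 0.280
Everpeak: Treynor = (7.7% − 4.8%) / 1.43 = 2.028
Highest: Everpeak (2.028).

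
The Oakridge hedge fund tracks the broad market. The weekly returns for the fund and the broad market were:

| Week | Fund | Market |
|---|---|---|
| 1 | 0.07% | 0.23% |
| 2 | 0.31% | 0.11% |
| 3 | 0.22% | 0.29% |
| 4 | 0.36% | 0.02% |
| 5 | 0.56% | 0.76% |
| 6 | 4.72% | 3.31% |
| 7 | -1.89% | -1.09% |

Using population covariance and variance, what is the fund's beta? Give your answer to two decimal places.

r̄p = 0.6214%,  r̄m = 0.5186%
Cov = Σ(rp − r̄p)(rm − r̄m) / 7 = 2.2820
Var(rm) = Σ(rm − r̄m)² / 7 = 1.5698
β = Cov / Var = 2.2820 / 1.5698 = 1.4537

1.45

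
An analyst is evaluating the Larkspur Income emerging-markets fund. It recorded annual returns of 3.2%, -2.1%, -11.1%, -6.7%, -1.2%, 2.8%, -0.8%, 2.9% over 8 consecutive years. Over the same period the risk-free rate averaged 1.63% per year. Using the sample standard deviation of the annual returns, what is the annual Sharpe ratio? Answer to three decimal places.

r̄ = (3.2 − 2.1 − 11.1 − 6.7 − 1.2 + 2.8 − 0.8 + 2.9) / 8 = -13.00 / 8 = -1.6250%
Sample σ = √[Σ(r − r̄)² / 7] = √[179.9550 / 7] = √25.7079 = 5.0703%
Sharpe = (r̄ − rf) / σ = (-1.6250 − 1.63) / 5.0703 = -3.2550 / 5.0703 = -0.6420

-0.642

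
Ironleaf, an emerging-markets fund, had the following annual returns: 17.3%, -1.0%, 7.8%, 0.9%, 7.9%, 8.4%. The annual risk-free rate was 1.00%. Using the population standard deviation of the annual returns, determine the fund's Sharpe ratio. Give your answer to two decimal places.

r̄ = (17.3 − 1 + 7.8 + 0.9 + 7.9 + 8.4) / 6 = 6.8833%
Σ(r − r̄)² = 210.6283; population σ = √(210.6283/6) = 5.9249%
Sharpe = (r̄ − rf) / σ = (6.8833 − 1) / 5.9249 = 5.8833 / 5.9249 = 0.9930

0.99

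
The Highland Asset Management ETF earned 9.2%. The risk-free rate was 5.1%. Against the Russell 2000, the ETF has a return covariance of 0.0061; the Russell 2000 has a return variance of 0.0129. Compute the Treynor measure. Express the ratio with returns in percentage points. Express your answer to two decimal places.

β = Cov / Var = 0.0061 / 0.0129 = 0.4729
Treynor = (Rp − Rf) / β = (9.2% − 5.1%) / 0.4729 = 4.10 / 0.4729 = 8.6699

8.67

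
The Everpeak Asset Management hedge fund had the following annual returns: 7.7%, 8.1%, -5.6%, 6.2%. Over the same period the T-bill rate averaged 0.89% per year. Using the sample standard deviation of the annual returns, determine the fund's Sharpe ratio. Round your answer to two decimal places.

0.49

r̄ = (7.7 + 8.1 − 5.6 + 6.2) / 4 = 4.1000%
Sample σ = √[Σ(r − r̄)² / 3] = √[127.4600 / 3] = √42.4867 = 6.5182%
Sharpe = (r̄ − rf) / σ = (4.1000 − 0.89) / 6.5182 = 3.2100 / 6.5182 = 0.4925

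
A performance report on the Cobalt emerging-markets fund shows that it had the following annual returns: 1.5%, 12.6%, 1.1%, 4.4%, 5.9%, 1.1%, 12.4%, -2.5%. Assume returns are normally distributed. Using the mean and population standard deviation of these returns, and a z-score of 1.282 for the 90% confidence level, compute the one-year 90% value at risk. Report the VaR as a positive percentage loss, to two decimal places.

r̄ = (1.5 + 12.6 + 1.1 + 4.4 + 5.9 + 1.1 + 12.4 − 2.5) / 8 = 4.5625%
Σ(r − r̄)² = (1.5 − 4.5625)² + (12.6 − 4.5625)² + (1.1 − 4.5625)² + … = 211.0788
σ = √[211.0788 / 8] = 5.1366%
VaR = −(r̄ − z·σ) = −(4.5625 − 1.282 × 5.1366) = −(-2.0226) = 2.0226%

2.02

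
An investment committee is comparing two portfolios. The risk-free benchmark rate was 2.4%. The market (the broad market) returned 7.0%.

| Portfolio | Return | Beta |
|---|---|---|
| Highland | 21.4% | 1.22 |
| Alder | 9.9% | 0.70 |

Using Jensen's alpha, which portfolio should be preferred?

Highland

Highland: α = 21.4% − [2.4% + 1.22 × (7.0% − 2.4%)] = 13.388
Alder: α = 9.9% − [2.4% + 0.70 × (7.0% − 2.4%)] = 4.280
Highest: Highland (13.388).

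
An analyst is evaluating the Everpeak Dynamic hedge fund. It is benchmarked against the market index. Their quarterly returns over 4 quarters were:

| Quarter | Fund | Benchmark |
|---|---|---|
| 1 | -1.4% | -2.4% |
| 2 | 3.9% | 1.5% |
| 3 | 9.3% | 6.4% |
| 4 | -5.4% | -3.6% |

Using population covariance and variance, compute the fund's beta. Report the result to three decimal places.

r̄p = 1.6000%,  r̄m = 0.4750%
Cov = Σ(rp − r̄p)(rm − r̄m) / 4 = 21.2825
Var(rm) = Σ(rm − r̄m)² / 4 = 15.2569
β = Cov / Var = 21.2825 / 15.2569 = 1.3949

1.395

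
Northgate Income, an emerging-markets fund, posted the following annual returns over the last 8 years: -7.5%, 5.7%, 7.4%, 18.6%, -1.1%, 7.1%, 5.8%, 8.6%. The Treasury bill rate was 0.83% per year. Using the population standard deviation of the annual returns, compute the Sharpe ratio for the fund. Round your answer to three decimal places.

r̄ = (-7.5 + 5.7 + 7.4 + 18.6 − 1.1 + 7.1 + 5.8 + 8.6) / 8 = 5.5750%
Σ(r − r̄)² = 400.0350; population σ = √(400.0350/8) = 7.0714%
Sharpe = (r̄ − rf) / σ = (5.5750 − 0.83) / 7.0714 = 4.7450 / 7.0714 = 0.6710

0.671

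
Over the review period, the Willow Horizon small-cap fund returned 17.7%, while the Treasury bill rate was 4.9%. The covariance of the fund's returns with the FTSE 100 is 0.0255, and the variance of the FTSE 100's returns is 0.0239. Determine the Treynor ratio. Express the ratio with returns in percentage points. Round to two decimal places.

β = Cov / Var = 0.0255 / 0.0239 = 1.0669
Treynor = (Rp − Rf) / β = (17.7% − 4.9%) / 1.0669 = 12.80 / 1.0669 = 11.9974

12.00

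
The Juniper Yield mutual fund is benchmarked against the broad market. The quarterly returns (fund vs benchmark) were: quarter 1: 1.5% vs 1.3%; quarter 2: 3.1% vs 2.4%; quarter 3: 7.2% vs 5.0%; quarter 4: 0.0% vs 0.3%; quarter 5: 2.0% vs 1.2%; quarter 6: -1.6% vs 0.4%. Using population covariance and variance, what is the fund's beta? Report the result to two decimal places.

1.66

r̄p = 2.0333%,  r̄m = 1.7667%
Cov = Σ(rp − r̄p)(rm − r̄m) / 6 = 4.2661
Var(rm) = Σ(rm − r̄m)² / 6 = 2.5689
β = Cov / Var = 4.2661 / 2.5689 = 1.6607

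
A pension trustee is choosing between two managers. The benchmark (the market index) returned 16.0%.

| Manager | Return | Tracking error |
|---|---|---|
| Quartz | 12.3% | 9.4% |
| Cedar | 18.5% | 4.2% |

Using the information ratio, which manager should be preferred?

Quartz: IR = (12.3% − 16.0%) / 9.4% = -0.394
Cedar: IR = (18.5% − 16.0%) / 4.2% = 0.595
Highest: Cedar (0.595).

Cedar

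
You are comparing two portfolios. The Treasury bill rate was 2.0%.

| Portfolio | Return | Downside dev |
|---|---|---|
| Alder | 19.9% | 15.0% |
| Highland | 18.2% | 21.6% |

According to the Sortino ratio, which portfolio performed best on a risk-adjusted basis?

Alder

Alder: Sortino ratio = (19.9% − 2.0%) / 15.0% = 1.193
Highland: Sortino ratio = (18.2% − 2.0%) / 21.6% = 0.750
Highest: Alder (1.193).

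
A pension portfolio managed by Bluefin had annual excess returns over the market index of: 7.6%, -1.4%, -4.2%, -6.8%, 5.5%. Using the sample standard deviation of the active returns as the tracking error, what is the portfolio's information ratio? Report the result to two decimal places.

0.02

r̄ = (7.6 − 1.4 − 4.2 − 6.8 + 5.5) / 5 = 0.1400%
Sample std dev = √[153.7520 / 4] = 6.1998%
IR = r̄ / tracking error = 0.1400 / 6.1998 = 0.0226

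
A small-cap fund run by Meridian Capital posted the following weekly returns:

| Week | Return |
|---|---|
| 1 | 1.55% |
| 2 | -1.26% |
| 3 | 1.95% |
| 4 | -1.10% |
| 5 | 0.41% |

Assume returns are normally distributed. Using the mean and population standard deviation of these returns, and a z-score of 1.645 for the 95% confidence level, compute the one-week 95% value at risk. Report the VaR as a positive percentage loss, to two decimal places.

μ = (1.55 − 1.26 + 1.95 − 1.1 + 0.41) / 5 = 0.3100%
Population std dev = √[8.6902 / 5] = 1.3183%
VaR = −(μ − z·σ) = −(0.3100 − 1.645 × 1.3183) = −(-1.8586) = 1.8586%

1.86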